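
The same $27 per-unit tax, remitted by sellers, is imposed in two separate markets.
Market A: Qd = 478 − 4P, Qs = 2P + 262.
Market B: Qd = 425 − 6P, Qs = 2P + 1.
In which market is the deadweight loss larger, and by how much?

Market B, by $60.75.

Market A: pre-tax P* = $36, Q* = 334; post-tax Q = 298; deadweight loss = $486.
Market B: pre-tax P* = $53, Q* = 107; post-tax Q = 66.5; deadweight loss = $546.75.
Difference: $486 vs $546.75 → market B is larger by $60.75.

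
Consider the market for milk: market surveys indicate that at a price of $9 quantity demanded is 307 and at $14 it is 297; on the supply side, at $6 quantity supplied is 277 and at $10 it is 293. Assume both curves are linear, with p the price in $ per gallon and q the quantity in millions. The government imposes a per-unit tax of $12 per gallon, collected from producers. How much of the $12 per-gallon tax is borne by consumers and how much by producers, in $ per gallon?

Demand slope: (297 − 307)/(14 − 9) = -2, so qd = 325 − 2p.
Supply slope: (293 − 277)/(10 − 6) = 4, so qs = 4p + 253.
Without the tax, 325 − 2p = 4p + 253 gives 6p = 72, so p* = $12 and q* = 301.
With the tax collected from producers, supply shifts: qs = 4(p − 12) + 253.
Solving gives q = 285 with consumers paying $20 and producers receiving $8 (the $12 wedge).
Burden on consumers: $8; on producers: $4. (They sum to $12.)

Consumers bear $8 per gallon; producers bear $4 per gallon.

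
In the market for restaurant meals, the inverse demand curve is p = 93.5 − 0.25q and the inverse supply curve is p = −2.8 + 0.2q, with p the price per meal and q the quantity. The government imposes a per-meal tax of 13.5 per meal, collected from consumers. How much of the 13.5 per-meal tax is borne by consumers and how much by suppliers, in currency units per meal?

Rewrite in direct form: qd = 374 − 4p and qs = 5p + 14.
Without the tax, 374 − 4p = 5p + 14 gives 9p = 360, so p* = 40 and q* = 214.
With the tax collected from consumers, demand (in seller-price terms) shifts: qd = 374 − 4(p + 13.5).
New equilibrium: consumers pay 47.5, suppliers receive 34, q = 184. (Wedge: pb − ps = 13.5.)
Burden on consumers: 7.5; on suppliers: 6. (They sum to 13.5.)
The less price-elastic side of the market bears the larger share of a per-unit tax.

Consumers bear 7.5 per meal; suppliers bear 6 per meal.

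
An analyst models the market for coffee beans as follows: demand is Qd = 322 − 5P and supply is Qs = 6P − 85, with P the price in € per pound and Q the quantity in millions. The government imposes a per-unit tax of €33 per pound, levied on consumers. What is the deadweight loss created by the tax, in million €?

Deadweight loss = €1485 million.

Without the tax, 322 − 5P = 6P − 85 gives 11P = 407, so P* = €37 and Q* = 137.
With the tax collected from consumers, demand (in seller-price terms) shifts: Qd = 322 − 5(P + 33).
Solving gives Q = 47 with consumers paying €55 and sellers receiving €22 (the €33 wedge).
Quantity falls by |ΔQ| = |137 − 47| = 90.
DWL = ½ · t · |ΔQ| = ½ · 33 · 90 = €1485.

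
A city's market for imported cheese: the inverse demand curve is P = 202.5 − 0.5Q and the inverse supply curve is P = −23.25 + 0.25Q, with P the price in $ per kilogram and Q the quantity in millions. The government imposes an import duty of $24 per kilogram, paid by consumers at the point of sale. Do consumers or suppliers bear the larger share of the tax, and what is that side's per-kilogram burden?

Inverting to Q(P) form: Qd = 405 − 2P; Qs = 4P + 93.
Without the tax, 405 − 2P = 4P + 93 gives 6P = 312, so P* = $52 and Q* = 301.
With the tax collected from consumers, demand (in seller-price terms) shifts: Qd = 405 − 2(P + 24).
New equilibrium: consumers pay $68, suppliers receive $44, Q = 269. (Wedge: Pb − Ps = 24.)
Per-kilogram burden: consumers $16, suppliers $8.
Consumers take the larger share because demand is less price-elastic here (demand slope 2 vs supply slope 4).
The less price-elastic side of the market bears the larger share of a per-unit tax.

Consumers bear the larger share: $16 per kilogram.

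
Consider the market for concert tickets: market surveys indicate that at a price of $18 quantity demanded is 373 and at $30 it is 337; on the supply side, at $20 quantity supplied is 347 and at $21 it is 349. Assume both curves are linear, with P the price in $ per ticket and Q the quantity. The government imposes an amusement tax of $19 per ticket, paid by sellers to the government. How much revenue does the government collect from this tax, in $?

Demand slope: (337 − 373)/(30 − 18) = -3, so Qd = 427 − 3P.
Supply slope: (349 − 347)/(21 − 20) = 2, so Qs = 2P + 307.
Without the tax, 427 − 3P = 2P + 307 gives 5P = 120, so P* = $24 and Q* = 355.
With the tax collected from sellers, supply shifts: Qs = 2(P − 19) + 307.
Solving gives Q = 332.2 with consumers paying $31.6 and sellers receiving $12.6 (the $19 wedge).
Revenue = t · Q = 19 · 332.2 = $6311.8.

Tax revenue = $6311.8.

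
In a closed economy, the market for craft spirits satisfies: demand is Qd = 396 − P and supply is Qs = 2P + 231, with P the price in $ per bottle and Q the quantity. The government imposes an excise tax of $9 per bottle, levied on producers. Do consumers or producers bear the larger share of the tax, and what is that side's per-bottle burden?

Without the tax, 396 − P = 2P + 231 gives 3P = 165, so P* = $55 and Q* = 341.
With the tax collected from producers, supply shifts: Qs = 2(P − 9) + 231.
New equilibrium: consumers pay $61, producers receive $52, Q = 335. (Wedge: Pb − Ps = 9.)
Per-bottle burden: consumers $6, producers $3.
Consumers take the larger share because demand is less price-elastic here (demand slope 1 vs supply slope 2).

Consumers bear the larger share: $6 per bottle.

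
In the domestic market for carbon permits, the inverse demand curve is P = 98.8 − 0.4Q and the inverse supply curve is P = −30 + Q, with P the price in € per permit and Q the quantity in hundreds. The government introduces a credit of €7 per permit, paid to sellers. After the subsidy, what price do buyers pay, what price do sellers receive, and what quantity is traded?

Inverting to Q(P) form: Qd = 247 − 2.5P; Qs = P + 30.
Without the subsidy, 247 − 2.5P = P + 30 gives 3.5P = 217, so P* = €62 and Q* = 92.
With a per-unit subsidy paid to sellers, each receives P + 7 per unit sold, so supply becomes Qs = (P + 7) + 30.
New equilibrium: buyers pay €60, sellers receive €67, Q = 97. (Wedge: Pb − Ps = −7.)

Buyers pay €60; sellers receive €67; quantity = 97.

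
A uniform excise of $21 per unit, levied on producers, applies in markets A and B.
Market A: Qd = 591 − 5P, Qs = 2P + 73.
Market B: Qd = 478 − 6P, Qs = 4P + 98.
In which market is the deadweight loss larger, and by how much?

Market B, by $214.2.

Market A: pre-tax P* = $74, Q* = 221; post-tax Q = 191; deadweight loss = $315.
Market B: pre-tax P* = $38, Q* = 250; post-tax Q = 199.6; deadweight loss = $529.2.
Difference: $315 vs $529.2 → market B is larger by $214.2.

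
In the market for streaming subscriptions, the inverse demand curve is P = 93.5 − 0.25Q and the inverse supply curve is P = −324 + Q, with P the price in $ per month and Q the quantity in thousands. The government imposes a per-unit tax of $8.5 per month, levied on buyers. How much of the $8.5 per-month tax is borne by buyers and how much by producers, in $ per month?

Buyers bear $1.7 per month; producers bear $6.8 per month.

Rewrite in direct form: Qd = 374 − 4P and Qs = P + 324.
Before the tax: set 374 − 4P = P + 324 → P* = $10, Q* = 334.
With the tax collected from buyers, demand (in seller-price terms) shifts: Qd = 374 − 4(P + 8.5).
New equilibrium: buyers pay $11.7, producers receive $3.2, Q = 327.2. (Wedge: Pb − Ps = 8.5.)
Burden on buyers: $1.7; on producers: $6.8. (They sum to $8.5.)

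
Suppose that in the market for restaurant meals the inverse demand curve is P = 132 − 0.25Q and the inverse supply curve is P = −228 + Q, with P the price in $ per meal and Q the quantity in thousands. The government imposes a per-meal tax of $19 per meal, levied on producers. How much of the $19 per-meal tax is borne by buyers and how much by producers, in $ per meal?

Buyers bear $3.8 per meal; producers bear $15.2 per meal.

Inverting to Q(P) form: Qd = 528 − 4P; Qs = P + 228.
Without the tax, 528 − 4P = P + 228 gives 5P = 300, so P* = $60 and Q* = 288.
With the tax collected from producers, supply shifts: Qs = (P − 19) + 228.
New equilibrium: buyers pay $63.8, producers receive $44.8, Q = 272.8. (Wedge: Pb − Ps = 19.)
Burden on buyers: $3.8; on producers: $15.2. (They sum to $19.)
The less price-elastic side of the market bears the larger share of a per-unit tax.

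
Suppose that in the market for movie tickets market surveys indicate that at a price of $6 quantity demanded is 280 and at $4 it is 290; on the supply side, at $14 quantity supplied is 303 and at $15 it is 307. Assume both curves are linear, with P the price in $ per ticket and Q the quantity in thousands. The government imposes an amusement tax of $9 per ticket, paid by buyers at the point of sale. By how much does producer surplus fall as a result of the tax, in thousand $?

Demand slope: (290 − 280)/(4 − 6) = -5, so Qd = 310 − 5P.
Supply slope: (307 − 303)/(15 − 14) = 4, so Qs = 4P + 247.
Without the tax, 310 − 5P = 4P + 247 gives 9P = 63, so P* = $7 and Q* = 275.
With the tax collected from buyers, demand (in seller-price terms) shifts: Qd = 310 − 5(P + 9).
New equilibrium: buyers pay $11, producers receive $2, Q = 255. (Wedge: Pb − Ps = 9.)
ΔPS is the trapezoid between Q = 255 and Q = 275 of height $5: ½ · (275 + 255) · 5 = $1325.

Producer surplus falls by $1325 thousand.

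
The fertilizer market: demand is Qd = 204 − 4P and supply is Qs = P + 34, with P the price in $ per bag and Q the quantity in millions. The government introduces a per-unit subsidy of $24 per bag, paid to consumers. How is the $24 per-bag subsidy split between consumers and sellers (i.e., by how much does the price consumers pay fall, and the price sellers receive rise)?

Consumers gain $4.8 per bag; sellers gain $19.2 per bag.

Without the subsidy, 204 − 4P = P + 34 gives 5P = 170, so P* = $34 and Q* = 68.
With a per-unit subsidy paid to consumers, each effectively pays P − 24, so demand becomes Qd = 204 − 4(P − 24).
Solving gives Q = 87.2 with consumers paying $29.2 and sellers receiving $53.2 (the $24 wedge).
Gain to consumers: $4.8; to sellers: $19.2. (They sum to $24.)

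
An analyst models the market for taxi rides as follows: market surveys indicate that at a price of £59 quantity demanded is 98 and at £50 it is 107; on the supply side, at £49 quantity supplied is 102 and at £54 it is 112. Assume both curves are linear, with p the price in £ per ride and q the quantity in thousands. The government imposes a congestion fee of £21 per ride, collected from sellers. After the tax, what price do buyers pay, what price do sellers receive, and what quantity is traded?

Buyers pay £65; sellers receive £44; quantity = 92.

Demand slope: (107 − 98)/(50 − 59) = -1, so qd = 157 − p.
Supply slope: (112 − 102)/(54 − 49) = 2, so qs = 2p + 4.
Before the tax: set 157 − p = 2p + 4 → p* = £51, q* = 106.
With the tax collected from sellers, supply shifts: qs = 2(p − 21) + 4.
Solving gives q = 92 with buyers paying £65 and sellers receiving £44 (the £21 wedge).
The less price-elastic side of the market bears the larger share of a per-unit tax.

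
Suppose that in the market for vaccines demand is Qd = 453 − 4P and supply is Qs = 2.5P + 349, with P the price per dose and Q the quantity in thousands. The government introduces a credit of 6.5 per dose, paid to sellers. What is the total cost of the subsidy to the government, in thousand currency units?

Government outlay = 2593.5 thousand.

Before the subsidy: set 453 − 4P = 2.5P + 349 → P* = 16, Q* = 389.
With a per-unit subsidy paid to sellers, each receives P + 6.5 per unit sold, so supply becomes Qs = 2.5(P + 6.5) + 349.
Solving gives Q = 399 with buyers paying 13.5 and sellers receiving 20 (the 6.5 wedge).
Outlay = t · Q = 6.5 · 399 = 2593.5.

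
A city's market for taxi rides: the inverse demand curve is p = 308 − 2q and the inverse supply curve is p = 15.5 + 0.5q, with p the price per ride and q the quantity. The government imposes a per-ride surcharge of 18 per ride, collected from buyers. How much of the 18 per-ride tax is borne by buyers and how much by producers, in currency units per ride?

Buyers bear 14.4 per ride; producers bear 3.6 per ride.

Rewrite in direct form: qd = 154 − 0.5p and qs = 2p − 31.
Before the tax: set 154 − 0.5p = 2p − 31 → p* = 74, q* = 117.
With the tax collected from buyers, demand (in seller-price terms) shifts: qd = 154 − 0.5(p + 18).
New equilibrium: buyers pay 88.4, producers receive 70.4, q = 109.8. (Wedge: pb − ps = 18.)
Burden on buyers: 14.4; on producers: 3.6. (They sum to 18.)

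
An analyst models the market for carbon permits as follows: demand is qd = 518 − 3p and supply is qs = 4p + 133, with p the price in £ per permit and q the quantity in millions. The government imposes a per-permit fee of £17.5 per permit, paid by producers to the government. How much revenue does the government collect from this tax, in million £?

Before the tax: set 518 − 3p = 4p + 133 → p* = £55, q* = 353.
With the tax collected from producers, supply shifts: qs = 4(p − 17.5) + 133.
New equilibrium: consumers pay £65, producers receive £47.5, q = 323. (Wedge: pb − ps = 17.5.)
Revenue = t · Q = 17.5 · 323 = £5652.5.

Tax revenue = £5652.5 million.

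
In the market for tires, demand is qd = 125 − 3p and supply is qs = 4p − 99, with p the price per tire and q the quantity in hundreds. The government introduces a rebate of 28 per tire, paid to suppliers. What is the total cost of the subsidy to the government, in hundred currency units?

Government outlay = 2156 hundred.

Before the subsidy: set 125 − 3p = 4p − 99 → p* = 32, q* = 29.
With a per-unit subsidy paid to suppliers, each receives p + 28 per unit sold, so supply becomes qs = 4(p + 28) − 99.
Solving gives q = 77 with buyers paying 16 and suppliers receiving 44 (the 28 wedge).
Outlay = t · Q = 28 · 77 = 2156.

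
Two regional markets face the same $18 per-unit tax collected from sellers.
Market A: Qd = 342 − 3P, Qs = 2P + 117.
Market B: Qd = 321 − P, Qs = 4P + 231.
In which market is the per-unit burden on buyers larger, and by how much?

Market B, by $7.2.

Market A: pre-tax P* = $45, Q* = 207; post-tax Q = 185.4; per-unit burden on buyers = $7.2.
Market B: pre-tax P* = $18, Q* = 303; post-tax Q = 288.6; per-unit burden on buyers = $14.4.
Difference: $7.2 vs $14.4 → market B is larger by $7.2.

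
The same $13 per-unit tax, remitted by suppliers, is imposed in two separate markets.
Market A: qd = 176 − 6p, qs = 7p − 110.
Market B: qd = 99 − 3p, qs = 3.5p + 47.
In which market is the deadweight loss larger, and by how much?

Market A: pre-tax p* = $22, q* = 44; post-tax q = 2; deadweight loss = $273.
Market B: pre-tax p* = $8, q* = 75; post-tax q = 54; deadweight loss = $136.5.
Difference: $273 vs $136.5 → market A is larger by $136.5.

Market A, by $136.5.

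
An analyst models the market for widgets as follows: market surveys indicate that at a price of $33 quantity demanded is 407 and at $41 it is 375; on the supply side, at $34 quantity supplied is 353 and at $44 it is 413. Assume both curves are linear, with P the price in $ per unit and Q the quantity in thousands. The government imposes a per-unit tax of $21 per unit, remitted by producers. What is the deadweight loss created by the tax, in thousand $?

Deadweight loss = $529.2 thousand.

Demand slope: (375 − 407)/(41 − 33) = -4, so Qd = 539 − 4P.
Supply slope: (413 − 353)/(44 − 34) = 6, so Qs = 6P + 149.
Before the tax: set 539 − 4P = 6P + 149 → P* = $39, Q* = 383.
With the tax collected from producers, supply shifts: Qs = 6(P − 21) + 149.
Solving gives Q = 332.6 with buyers paying $51.6 and producers receiving $30.6 (the $21 wedge).
Quantity falls by |ΔQ| = |383 − 332.6| = 50.4.
DWL = ½ · t · |ΔQ| = ½ · 21 · 50.4 = $529.2.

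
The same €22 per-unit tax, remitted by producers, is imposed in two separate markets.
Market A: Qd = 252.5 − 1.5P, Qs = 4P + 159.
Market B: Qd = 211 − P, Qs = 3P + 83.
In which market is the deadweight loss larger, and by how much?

Market A: pre-tax P* = €17, Q* = 227; post-tax Q = 203; deadweight loss = €264.
Market B: pre-tax P* = €32, Q* = 179; post-tax Q = 162.5; deadweight loss = €181.5.
Difference: €264 vs €181.5 → market A is larger by €82.5.

Market A, by €82.5.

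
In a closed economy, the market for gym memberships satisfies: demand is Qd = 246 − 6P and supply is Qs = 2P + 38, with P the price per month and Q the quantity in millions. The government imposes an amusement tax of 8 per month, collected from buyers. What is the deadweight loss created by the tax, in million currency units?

Deadweight loss = 48 million.

Without the tax, 246 − 6P = 2P + 38 gives 8P = 208, so P* = 26 and Q* = 90.
With the tax collected from buyers, demand (in seller-price terms) shifts: Qd = 246 − 6(P + 8).
New equilibrium: buyers pay 28, producers receive 20, Q = 78. (Wedge: Pb − Ps = 8.)
Quantity falls by |ΔQ| = |90 − 78| = 12.
DWL = ½ · t · |ΔQ| = ½ · 8 · 12 = 48.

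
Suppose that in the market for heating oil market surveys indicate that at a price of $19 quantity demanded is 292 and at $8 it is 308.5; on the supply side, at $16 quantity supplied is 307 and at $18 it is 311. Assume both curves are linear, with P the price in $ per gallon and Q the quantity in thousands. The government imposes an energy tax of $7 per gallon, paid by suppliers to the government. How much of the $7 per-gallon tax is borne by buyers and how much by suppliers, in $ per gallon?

Demand slope: (308.5 − 292)/(8 − 19) = -1.5, so Qd = 320.5 − 1.5P.
Supply slope: (311 − 307)/(18 − 16) = 2, so Qs = 2P + 275.
Before the tax: set 320.5 − 1.5P = 2P + 275 → P* = $13, Q* = 301.
With the tax collected from suppliers, supply shifts: Qs = 2(P − 7) + 275.
New equilibrium: buyers pay $17, suppliers receive $10, Q = 295. (Wedge: Pb − Ps = 7.)
Burden on buyers: $4; on suppliers: $3. (They sum to $7.)
The less price-elastic side of the market bears the larger share of a per-unit tax.

Buyers bear $4 per gallon; suppliers bear $3 per gallon.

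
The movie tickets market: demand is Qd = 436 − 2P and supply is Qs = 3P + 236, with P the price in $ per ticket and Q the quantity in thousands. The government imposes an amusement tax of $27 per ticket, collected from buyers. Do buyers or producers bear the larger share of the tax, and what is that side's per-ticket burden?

Without the tax, 436 − 2P = 3P + 236 gives 5P = 200, so P* = $40 and Q* = 356.
With the tax collected from buyers, demand (in seller-price terms) shifts: Qd = 436 − 2(P + 27).
Solving gives Q = 323.6 with buyers paying $56.2 and producers receiving $29.2 (the $27 wedge).
Per-ticket burden: buyers $16.2, producers $10.8.
Buyers take the larger share because demand is less price-elastic here (demand slope 2 vs supply slope 3).
The less price-elastic side of the market bears the larger share of a per-unit tax.

Buyers bear the larger share: $16.2 per ticket.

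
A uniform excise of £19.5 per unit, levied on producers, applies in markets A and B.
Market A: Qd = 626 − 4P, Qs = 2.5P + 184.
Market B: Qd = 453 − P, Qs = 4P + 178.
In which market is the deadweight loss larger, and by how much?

Market A, by £140.4.

Market A: pre-tax P* = £68, Q* = 354; post-tax Q = 324; deadweight loss = £292.5.
Market B: pre-tax P* = £55, Q* = 398; post-tax Q = 382.4; deadweight loss = £152.1.
Difference: £292.5 vs £152.1 → market A is larger by £140.4.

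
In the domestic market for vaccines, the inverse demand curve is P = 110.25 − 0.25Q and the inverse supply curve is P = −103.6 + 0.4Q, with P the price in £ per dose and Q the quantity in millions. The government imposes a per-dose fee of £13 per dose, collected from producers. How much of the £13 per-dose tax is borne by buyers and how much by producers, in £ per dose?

Inverting to Q(P) form: Qd = 441 − 4P; Qs = 2.5P + 259.
Before the tax: set 441 − 4P = 2.5P + 259 → P* = £28, Q* = 329.
With the tax collected from producers, supply shifts: Qs = 2.5(P − 13) + 259.
Solving gives Q = 309 with buyers paying £33 and producers receiving £20 (the £13 wedge).
Burden on buyers: £5; on producers: £8. (They sum to £13.)

Buyers bear £5 per dose; producers bear £8 per dose.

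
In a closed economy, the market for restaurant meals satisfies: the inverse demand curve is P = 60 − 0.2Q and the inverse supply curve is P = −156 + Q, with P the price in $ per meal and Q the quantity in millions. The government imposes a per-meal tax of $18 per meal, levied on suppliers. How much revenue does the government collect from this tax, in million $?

Rewrite in direct form: Qd = 300 − 5P and Qs = P + 156.
Without the tax, 300 − 5P = P + 156 gives 6P = 144, so P* = $24 and Q* = 180.
With the tax collected from suppliers, supply shifts: Qs = (P − 18) + 156.
Solving gives Q = 165 with buyers paying $27 and suppliers receiving $9 (the $18 wedge).
Revenue = t · Q = 18 · 165 = $2970.

Tax revenue = $2970 million.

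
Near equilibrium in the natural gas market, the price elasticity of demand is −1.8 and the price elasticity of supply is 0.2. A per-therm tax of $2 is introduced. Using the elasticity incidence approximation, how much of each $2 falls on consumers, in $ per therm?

Consumers bear ≈ $0.2 per therm.

Incidence ratio: consumers' share ≈ εs / (εs + |εd|) = 0.2 / (0.2 + 1.8) = 0.1.
So consumers bear ≈ 0.1 × $2 = $0.2; suppliers bear $1.8.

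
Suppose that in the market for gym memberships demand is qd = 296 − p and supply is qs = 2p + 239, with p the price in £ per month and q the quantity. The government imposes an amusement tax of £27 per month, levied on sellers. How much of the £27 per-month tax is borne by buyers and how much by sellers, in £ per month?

Buyers bear £18 per month; sellers bear £9 per month.

Without the tax, 296 − p = 2p + 239 gives 3p = 57, so p* = £19 and q* = 277.
With the tax collected from sellers, supply shifts: qs = 2(p − 27) + 239.
New equilibrium: buyers pay £37, sellers receive £10, q = 259. (Wedge: pb − ps = 27.)
Burden on buyers: £18; on sellers: £9. (They sum to £27.)
The less price-elastic side of the market bears the larger share of a per-unit tax.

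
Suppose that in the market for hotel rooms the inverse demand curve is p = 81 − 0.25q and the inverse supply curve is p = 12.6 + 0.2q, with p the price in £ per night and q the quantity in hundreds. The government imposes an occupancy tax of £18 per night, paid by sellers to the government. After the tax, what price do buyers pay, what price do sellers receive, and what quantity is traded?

Buyers pay £53; sellers receive £35; quantity = 112.

Rewrite in direct form: qd = 324 − 4p and qs = 5p − 63.
Before the tax: set 324 − 4p = 5p − 63 → p* = £43, q* = 152.
With the tax collected from sellers, supply shifts: qs = 5(p − 18) − 63.
Solving gives q = 112 with buyers paying £53 and sellers receiving £35 (the £18 wedge).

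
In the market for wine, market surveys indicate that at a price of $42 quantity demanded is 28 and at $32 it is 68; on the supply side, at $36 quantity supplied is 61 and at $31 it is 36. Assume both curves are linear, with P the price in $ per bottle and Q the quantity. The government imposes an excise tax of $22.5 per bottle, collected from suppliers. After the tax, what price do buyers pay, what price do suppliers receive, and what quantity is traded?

Demand slope: (68 − 28)/(32 − 42) = -4, so Qd = 196 − 4P.
Supply slope: (36 − 61)/(31 − 36) = 5, so Qs = 5P − 119.
Before the tax: set 196 − 4P = 5P − 119 → P* = $35, Q* = 56.
With the tax collected from suppliers, supply shifts: Qs = 5(P − 22.5) − 119.
New equilibrium: buyers pay $47.5, suppliers receive $25, Q = 6. (Wedge: Pb − Ps = 22.5.)

Buyers pay $47.5; suppliers receive $25; quantity = 6.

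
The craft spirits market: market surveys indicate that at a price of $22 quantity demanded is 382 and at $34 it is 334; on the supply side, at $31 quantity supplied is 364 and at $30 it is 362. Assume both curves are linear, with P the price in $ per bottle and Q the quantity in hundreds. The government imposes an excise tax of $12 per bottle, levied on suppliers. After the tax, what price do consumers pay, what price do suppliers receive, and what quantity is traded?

Demand slope: (334 − 382)/(34 − 22) = -4, so Qd = 470 − 4P.
Supply slope: (362 − 364)/(30 − 31) = 2, so Qs = 2P + 302.
Before the tax: set 470 − 4P = 2P + 302 → P* = $28, Q* = 358.
With the tax collected from suppliers, supply shifts: Qs = 2(P − 12) + 302.
Solving gives Q = 342 with consumers paying $32 and suppliers receiving $20 (the $12 wedge).
The less price-elastic side of the market bears the larger share of a per-unit tax.

Consumers pay $32; suppliers receive $20; quantity = 342.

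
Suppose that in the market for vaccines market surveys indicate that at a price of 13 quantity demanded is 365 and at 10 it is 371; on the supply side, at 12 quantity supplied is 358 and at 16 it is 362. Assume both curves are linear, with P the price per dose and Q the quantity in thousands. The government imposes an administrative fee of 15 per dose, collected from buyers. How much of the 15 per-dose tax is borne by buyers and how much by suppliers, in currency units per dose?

Demand slope: (371 − 365)/(10 − 13) = -2, so Qd = 391 − 2P.
Supply slope: (362 − 358)/(16 − 12) = 1, so Qs = P + 346.
Before the tax: set 391 − 2P = P + 346 → P* = 15, Q* = 361.
With the tax collected from buyers, demand (in seller-price terms) shifts: Qd = 391 − 2(P + 15).
Solving gives Q = 351 with buyers paying 20 and suppliers receiving 5 (the 15 wedge).
Burden on buyers: 5; on suppliers: 10. (They sum to 15.)

Buyers bear 5 per dose; suppliers bear 10 per dose.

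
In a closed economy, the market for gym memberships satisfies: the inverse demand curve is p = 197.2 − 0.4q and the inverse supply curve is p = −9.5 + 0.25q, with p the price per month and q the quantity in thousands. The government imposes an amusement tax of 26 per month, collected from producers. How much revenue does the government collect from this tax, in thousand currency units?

Inverting to q(p) form: qd = 493 − 2.5p; qs = 4p + 38.
Before the tax: set 493 − 2.5p = 4p + 38 → p* = 70, q* = 318.
With the tax collected from producers, supply shifts: qs = 4(p − 26) + 38.
Solving gives q = 278 with buyers paying 86 and producers receiving 60 (the 26 wedge).
Revenue = t · Q = 26 · 278 = 7228.

Tax revenue = 7228 thousand.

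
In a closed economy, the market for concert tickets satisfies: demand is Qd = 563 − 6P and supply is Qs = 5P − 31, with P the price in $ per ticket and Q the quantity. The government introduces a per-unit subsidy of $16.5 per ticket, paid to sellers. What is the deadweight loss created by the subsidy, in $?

Deadweight loss = $371.25.

Before the subsidy: set 563 − 6P = 5P − 31 → P* = $54, Q* = 239.
With a per-unit subsidy paid to sellers, each receives P + 16.5 per unit sold, so supply becomes Qs = 5(P + 16.5) − 31.
Solving gives Q = 284 with consumers paying $46.5 and sellers receiving $63 (the $16.5 wedge).
Quantity rises by |ΔQ| = |239 − 284| = 45.
DWL = ½ · t · |ΔQ| = ½ · 16.5 · 45 = $371.25.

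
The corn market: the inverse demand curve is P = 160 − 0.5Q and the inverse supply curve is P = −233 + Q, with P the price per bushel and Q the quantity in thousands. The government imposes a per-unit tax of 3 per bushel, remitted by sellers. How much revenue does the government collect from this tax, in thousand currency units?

Tax revenue = 780 thousand.

Rewrite in direct form: Qd = 320 − 2P and Qs = P + 233.
Before the tax: set 320 − 2P = P + 233 → P* = 29, Q* = 262.
With the tax collected from sellers, supply shifts: Qs = (P − 3) + 233.
New equilibrium: buyers pay 30, sellers receive 27, Q = 260. (Wedge: Pb − Ps = 3.)
Revenue = t · Q = 3 · 260 = 780.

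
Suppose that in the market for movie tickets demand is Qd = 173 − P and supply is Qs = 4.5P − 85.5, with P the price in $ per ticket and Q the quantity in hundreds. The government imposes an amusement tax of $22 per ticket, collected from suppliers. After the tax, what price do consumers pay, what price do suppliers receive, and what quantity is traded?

Consumers pay $65; suppliers receive $43; quantity = 108.

Before the tax: set 173 − P = 4.5P − 85.5 → P* = $47, Q* = 126.
With the tax collected from suppliers, supply shifts: Qs = 4.5(P − 22) − 85.5.
New equilibrium: consumers pay $65, suppliers receive $43, Q = 108. (Wedge: Pb − Ps = 22.)
The less price-elastic side of the market bears the larger share of a per-unit tax.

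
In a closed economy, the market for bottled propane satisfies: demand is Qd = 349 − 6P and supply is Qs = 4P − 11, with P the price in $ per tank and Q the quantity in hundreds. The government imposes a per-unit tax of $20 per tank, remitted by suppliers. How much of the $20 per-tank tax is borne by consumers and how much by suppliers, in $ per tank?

Consumers bear $8 per tank; suppliers bear $12 per tank.

Without the tax, 349 − 6P = 4P − 11 gives 10P = 360, so P* = $36 and Q* = 133.
With the tax collected from suppliers, supply shifts: Qs = 4(P − 20) − 11.
Solving gives Q = 85 with consumers paying $44 and suppliers receiving $24 (the $20 wedge).
Burden on consumers: $8; on suppliers: $12. (They sum to $20.)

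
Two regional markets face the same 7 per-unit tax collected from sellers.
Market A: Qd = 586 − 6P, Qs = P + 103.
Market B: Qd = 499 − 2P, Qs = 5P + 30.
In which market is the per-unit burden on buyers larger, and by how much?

Market B, by 4.

Market A: pre-tax P* = 69, Q* = 172; post-tax Q = 166; per-unit burden on buyers = 1.
Market B: pre-tax P* = 67, Q* = 365; post-tax Q = 355; per-unit burden on buyers = 5.
Difference: 1 vs 5 → market B is larger by 4.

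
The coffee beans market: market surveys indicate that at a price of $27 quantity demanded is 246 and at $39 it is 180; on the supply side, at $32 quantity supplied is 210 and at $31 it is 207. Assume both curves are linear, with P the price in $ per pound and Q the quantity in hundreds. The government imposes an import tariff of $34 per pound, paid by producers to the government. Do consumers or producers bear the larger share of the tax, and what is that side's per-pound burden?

Demand slope: (180 − 246)/(39 − 27) = -5.5, so Qd = 394.5 − 5.5P.
Supply slope: (207 − 210)/(31 − 32) = 3, so Qs = 3P + 114.
Before the tax: set 394.5 − 5.5P = 3P + 114 → P* = $33, Q* = 213.
With the tax collected from producers, supply shifts: Qs = 3(P − 34) + 114.
Solving gives Q = 147 with consumers paying $45 and producers receiving $11 (the $34 wedge).
Per-pound burden: consumers $12, producers $22.
Producers take the larger share because supply is less price-elastic here (demand slope 5.5 vs supply slope 3).
The less price-elastic side of the market bears the larger share of a per-unit tax.

Producers bear the larger share: $22 per pound.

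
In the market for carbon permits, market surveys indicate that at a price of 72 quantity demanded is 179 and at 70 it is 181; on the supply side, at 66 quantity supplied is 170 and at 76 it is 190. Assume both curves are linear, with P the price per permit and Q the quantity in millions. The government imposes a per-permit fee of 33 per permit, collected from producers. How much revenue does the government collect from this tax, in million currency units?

Demand slope: (181 − 179)/(70 − 72) = -1, so Qd = 251 − P.
Supply slope: (190 − 170)/(76 − 66) = 2, so Qs = 2P + 38.
Without the tax, 251 − P = 2P + 38 gives 3P = 213, so P* = 71 and Q* = 180.
With the tax collected from producers, supply shifts: Qs = 2(P − 33) + 38.
Solving gives Q = 158 with consumers paying 93 and producers receiving 60 (the 33 wedge).
Revenue = t · Q = 33 · 158 = 5214.

Tax revenue = 5214 million.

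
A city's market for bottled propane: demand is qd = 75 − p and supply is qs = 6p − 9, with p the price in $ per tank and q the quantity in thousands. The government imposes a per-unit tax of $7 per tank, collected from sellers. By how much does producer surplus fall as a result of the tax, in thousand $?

Without the tax, 75 − p = 6p − 9 gives 7p = 84, so p* = $12 and q* = 63.
With the tax collected from sellers, supply shifts: qs = 6(p − 7) − 9.
New equilibrium: consumers pay $18, sellers receive $11, q = 57. (Wedge: pb − ps = 7.)
ΔPS is the trapezoid between Q = 57 and Q = 63 of height $1: ½ · (63 + 57) · 1 = $60.

Producer surplus falls by $60 thousand.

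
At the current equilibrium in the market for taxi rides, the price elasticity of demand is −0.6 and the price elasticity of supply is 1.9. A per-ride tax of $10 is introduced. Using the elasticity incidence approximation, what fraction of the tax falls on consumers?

Incidence ratio: consumers' share ≈ εs / (εs + |εd|) = 1.9 / (1.9 + 0.6) = 0.76.
Supply is the more elastic side, so consumers bear the larger share.

Consumers' share ≈ 0.76.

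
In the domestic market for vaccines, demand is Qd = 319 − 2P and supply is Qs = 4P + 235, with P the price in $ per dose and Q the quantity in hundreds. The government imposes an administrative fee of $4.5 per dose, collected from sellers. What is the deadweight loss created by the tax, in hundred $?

Before the tax: set 319 − 2P = 4P + 235 → P* = $14, Q* = 291.
With the tax collected from sellers, supply shifts: Qs = 4(P − 4.5) + 235.
New equilibrium: consumers pay $17, sellers receive $12.5, Q = 285. (Wedge: Pb − Ps = 4.5.)
Quantity falls by |ΔQ| = |291 − 285| = 6.
DWL = ½ · t · |ΔQ| = ½ · 4.5 · 6 = $13.5.

Deadweight loss = $13.5 hundred.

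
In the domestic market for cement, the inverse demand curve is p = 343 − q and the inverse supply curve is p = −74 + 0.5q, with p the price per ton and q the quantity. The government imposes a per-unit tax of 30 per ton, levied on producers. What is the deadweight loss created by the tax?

Rewrite in direct form: qd = 343 − p and qs = 2p + 148.
Before the tax: set 343 − p = 2p + 148 → p* = 65, q* = 278.
With the tax collected from producers, supply shifts: qs = 2(p − 30) + 148.
Solving gives q = 258 with buyers paying 85 and producers receiving 55 (the 30 wedge).
Quantity falls by |ΔQ| = |278 − 258| = 20.
DWL = ½ · t · |ΔQ| = ½ · 30 · 20 = 300.

Deadweight loss = 300.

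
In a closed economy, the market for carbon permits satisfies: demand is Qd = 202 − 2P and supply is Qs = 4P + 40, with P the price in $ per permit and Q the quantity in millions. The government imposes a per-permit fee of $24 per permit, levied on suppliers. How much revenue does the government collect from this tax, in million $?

Tax revenue = $2784 million.

Without the tax, 202 − 2P = 4P + 40 gives 6P = 162, so P* = $27 and Q* = 148.
With the tax collected from suppliers, supply shifts: Qs = 4(P − 24) + 40.
New equilibrium: consumers pay $43, suppliers receive $19, Q = 116. (Wedge: Pb − Ps = 24.)
Revenue = t · Q = 24 · 116 = $2784.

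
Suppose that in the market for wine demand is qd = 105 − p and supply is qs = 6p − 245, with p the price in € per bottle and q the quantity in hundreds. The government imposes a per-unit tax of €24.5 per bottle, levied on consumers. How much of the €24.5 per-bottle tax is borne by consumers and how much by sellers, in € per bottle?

Before the tax: set 105 − p = 6p − 245 → p* = €50, q* = 55.
With the tax collected from consumers, demand (in seller-price terms) shifts: qd = 105 − (p + 24.5).
Solving gives q = 34 with consumers paying €71 and sellers receiving €46.5 (the €24.5 wedge).
Burden on consumers: €21; on sellers: €3.5. (They sum to €24.5.)

Consumers bear €21 per bottle; sellers bear €3.5 per bottle.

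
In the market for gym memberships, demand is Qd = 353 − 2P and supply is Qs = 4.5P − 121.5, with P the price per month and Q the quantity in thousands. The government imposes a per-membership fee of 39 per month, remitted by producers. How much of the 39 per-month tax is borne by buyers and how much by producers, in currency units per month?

Buyers bear 27 per month; producers bear 12 per month.

Before the tax: set 353 − 2P = 4.5P − 121.5 → P* = 73, Q* = 207.
With the tax collected from producers, supply shifts: Qs = 4.5(P − 39) − 121.5.
Solving gives Q = 153 with buyers paying 100 and producers receiving 61 (the 39 wedge).
Burden on buyers: 27; on producers: 12. (They sum to 39.)
The less price-elastic side of the market bears the larger share of a per-unit tax.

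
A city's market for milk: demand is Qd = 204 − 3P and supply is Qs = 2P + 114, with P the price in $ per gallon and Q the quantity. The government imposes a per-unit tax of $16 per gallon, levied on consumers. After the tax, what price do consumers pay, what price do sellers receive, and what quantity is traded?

Before the tax: set 204 − 3P = 2P + 114 → P* = $18, Q* = 150.
With the tax collected from consumers, demand (in seller-price terms) shifts: Qd = 204 − 3(P + 16).
New equilibrium: consumers pay $24.4, sellers receive $8.4, Q = 130.8. (Wedge: Pb − Ps = 16.)
The less price-elastic side of the market bears the larger share of a per-unit tax.

Consumers pay $24.4; sellers receive $8.4; quantity = 130.8.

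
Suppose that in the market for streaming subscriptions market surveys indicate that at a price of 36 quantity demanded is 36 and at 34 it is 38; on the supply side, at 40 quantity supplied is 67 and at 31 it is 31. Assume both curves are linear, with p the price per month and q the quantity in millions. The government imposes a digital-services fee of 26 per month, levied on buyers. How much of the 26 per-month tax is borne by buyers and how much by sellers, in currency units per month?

Buyers bear 20.8 per month; sellers bear 5.2 per month.

Demand slope: (38 − 36)/(34 − 36) = -1, so qd = 72 − p.
Supply slope: (31 − 67)/(31 − 40) = 4, so qs = 4p − 93.
Without the tax, 72 − p = 4p − 93 gives 5p = 165, so p* = 33 and q* = 39.
With the tax collected from buyers, demand (in seller-price terms) shifts: qd = 72 − (p + 26).
Solving gives q = 18.2 with buyers paying 53.8 and sellers receiving 27.8 (the 26 wedge).
Burden on buyers: 20.8; on sellers: 5.2. (They sum to 26.)
The less price-elastic side of the market bears the larger share of a per-unit tax.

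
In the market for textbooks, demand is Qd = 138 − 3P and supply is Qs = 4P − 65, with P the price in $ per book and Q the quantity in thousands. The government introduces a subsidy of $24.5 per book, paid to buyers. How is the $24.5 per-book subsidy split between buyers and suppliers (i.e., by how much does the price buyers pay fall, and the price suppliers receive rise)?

Buyers gain $14 per book; suppliers gain $10.5 per book.

Without the subsidy, 138 − 3P = 4P − 65 gives 7P = 203, so P* = $29 and Q* = 51.
With a per-unit subsidy paid to buyers, each effectively pays P − 24.5, so demand becomes Qd = 138 − 3(P − 24.5).
Solving gives Q = 93 with buyers paying $15 and suppliers receiving $39.5 (the $24.5 wedge).
Gain to buyers: $14; to suppliers: $10.5. (They sum to $24.5.)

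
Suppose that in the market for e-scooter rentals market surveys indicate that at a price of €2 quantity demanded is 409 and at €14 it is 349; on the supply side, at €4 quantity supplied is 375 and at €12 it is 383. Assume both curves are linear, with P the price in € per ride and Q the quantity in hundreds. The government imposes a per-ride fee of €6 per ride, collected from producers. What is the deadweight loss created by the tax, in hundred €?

Demand slope: (349 − 409)/(14 − 2) = -5, so Qd = 419 − 5P.
Supply slope: (383 − 375)/(12 − 4) = 1, so Qs = P + 371.
Without the tax, 419 − 5P = P + 371 gives 6P = 48, so P* = €8 and Q* = 379.
With the tax collected from producers, supply shifts: Qs = (P − 6) + 371.
New equilibrium: consumers pay €9, producers receive €3, Q = 374. (Wedge: Pb − Ps = 6.)
Quantity falls by |ΔQ| = |379 − 374| = 5.
DWL = ½ · t · |ΔQ| = ½ · 6 · 5 = €15.

Deadweight loss = €15 hundred.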